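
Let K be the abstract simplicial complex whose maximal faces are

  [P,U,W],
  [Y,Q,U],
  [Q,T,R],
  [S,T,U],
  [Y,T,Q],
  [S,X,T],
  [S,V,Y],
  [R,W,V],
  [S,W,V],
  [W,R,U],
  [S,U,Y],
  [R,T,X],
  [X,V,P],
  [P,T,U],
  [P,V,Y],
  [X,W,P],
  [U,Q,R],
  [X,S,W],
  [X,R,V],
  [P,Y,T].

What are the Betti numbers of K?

Take the total order P < Q < R < S < T < U < V < W < X < Y on the vertex set. Then K (dimension 2) consists of the simplices:

  0-simplices (10): P, Q, R, S, T, U, V, W, X, Y
  1-simplices (30): PT, PU, PV, PW, PX, PY, QR, QT, QU, QY, RT, RU, RV, RW, RX, ST, SU, SV, SW, SX, SY, TU, TX, TY, UW, UY, VW, VX, VY, WX
  2-simplices (20): PTU, PTY, PUW, PVX, PVY, PWX, QRT, QRU, QTY, QUY, RTX, RUW, RVW, RVX, STU, STX, SUY, SVW, SVY, SWX

so the chain groups are C_0 ≅ Z^10, C_1 ≅ Z^30, C_2 ≅ Z^20.

The boundary map ∂_1: C_1 → C_0 sends each edge [p,q] (with p < q) to q − p. For instance
  ∂PY = Y − P.
The 10×30 boundary matrix has rank 9 and Smith normal form diag(1,1,1,1,1,1,1,1,1).

The boundary map ∂_2: C_2 → C_1 sends each 2-simplex [p,q,r] to [q,r] − [p,r] + [p,q]. For instance
  ∂RVW = VW − RW + RV,
  ∂SWX = WX − SX + SW.
The 30×20 boundary matrix has rank 20 and Smith normal form diag(1,1,1,1,1,1,1,1,1,1,1,1,1,1,1,1,1,1,1,2).

Now H_k = ker ∂_k / im ∂_{k+1}, so:

  H_0: rank C_0 − rank ∂_1 = 10 − 9 = 1, and the invariant factors of ∂_1 are all 1, so H_0 ≅ Z.
  H_1: rank ker ∂_1 − rank ∂_2 = (30 − 9) − 20 = 1, and ∂_2 has invariant factor 2 > 1, so H_1 ≅ Z ⊕ Z_2.
  H_2: rank ker ∂_2 − rank ∂_3 = (20 − 20) − 0 = 0, and there is no ∂_3, so H_2 ≅ 0.

As a check, the Euler characteristic is 10 − 30 + 20 = 0, which agrees with 1 − 1 + 0 = 0.

Hence the Betti numbers are b_0 = 1, b_1 = 1, b_2 = 0.

b_0 = 1, b_1 = 1, b_2 = 0.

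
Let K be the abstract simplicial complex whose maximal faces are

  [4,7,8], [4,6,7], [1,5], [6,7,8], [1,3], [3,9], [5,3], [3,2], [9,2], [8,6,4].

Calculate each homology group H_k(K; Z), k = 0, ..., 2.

K has 9 vertices, 12 edges, 4 triangles.
rank ∂_0 = 0, rank ∂_1 = 7 ⇒ b_0 = 9 − 0 − 7 = 2; all invariant factors of ∂_1 are 1 so no torsion. So H_0 ≅ Z^2.
rank ∂_1 = 7, rank ∂_2 = 3 ⇒ b_1 = 12 − 7 − 3 = 2; all invariant factors of ∂_2 are 1 so no torsion. So H_1 ≅ Z^2.
rank ∂_2 = 3, rank ∂_3 = 0 ⇒ b_2 = 4 − 3 − 0 = 1. So H_2 ≅ Z.

H_0 ≅ Z^2,  H_1 ≅ Z^2,  H_2 ≅ Z.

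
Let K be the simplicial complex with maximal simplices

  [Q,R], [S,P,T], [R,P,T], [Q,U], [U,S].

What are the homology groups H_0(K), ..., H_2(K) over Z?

H_0 = Z,  H_1 = Z,  H_2 = 0.

Fix the vertex order P < Q < R < S < T < U and write every simplex with vertices in increasing order. Then dim K = 2 and the simplices of K are:

  0-simplices (6): P, Q, R, S, T, U
  1-simplices (8): PR, PS, PT, QR, QU, RT, ST, SU
  2-simplices (2): PRT, PST

so the chain groups are C_0 ≅ Z^6, C_1 ≅ Z^8, C_2 ≅ Z^2.

The boundary map ∂_1: C_1 → C_0 sends each edge [p,q] (with p < q) to q − p.
The 6×8 boundary matrix has rank 5 and Smith normal form diag(1,1,1,1,1).

Boundary ∂_2: C_2 → C_1 maps a triangle to the signed sum of its edges. For instance
  ∂PRT = RT − PT + PR,
  ∂PST = ST − PT + PS.
As a 8×2 matrix over Z this has rank 2, with invariant factors (1,1).

Computing H_k = (kernel of ∂_k) / (image of ∂_{k+1}):

  H_0: rank C_0 − rank ∂_1 = 6 − 5 = 1, and the invariant factors of ∂_1 are all 1, so H_0 ≅ Z.
  H_1: rank ker ∂_1 − rank ∂_2 = (8 − 5) − 2 = 1, and the invariant factors of ∂_2 are all 1, so H_1 ≅ Z.
  H_2: rank ker ∂_2 − rank ∂_3 = (2 − 2) − 0 = 0, and there is no ∂_3, so H_2 ≅ 0.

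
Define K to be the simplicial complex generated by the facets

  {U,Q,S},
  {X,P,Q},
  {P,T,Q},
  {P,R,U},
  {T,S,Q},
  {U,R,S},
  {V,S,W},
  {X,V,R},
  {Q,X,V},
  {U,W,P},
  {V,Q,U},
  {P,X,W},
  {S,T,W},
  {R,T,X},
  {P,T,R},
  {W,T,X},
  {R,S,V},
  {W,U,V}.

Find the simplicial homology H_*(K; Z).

H_0 ≅ Z,  H_1 ≅ Z ⊕ Z/2,  H_2 = 0.

Fix the vertex order P < Q < R < S < T < U < V < W < X and write every simplex with vertices in increasing order. Then dim K = 2 and the simplices of K are:

  0-simplices (9): P, Q, R, S, T, U, V, W, X
  1-simplices (27): PQ, PR, PT, PU, PW, PX, QS, QT, QU, QV, QX, RS, RT, RU, RV, RX, ST, SU, SV, SW, TW, TX, UV, UW, VW, VX, WX
  2-simplices (18): PQT, PQX, PRT, PRU, PUW, PWX, QST, QSU, QUV, QVX, RSU, RSV, RTX, RVX, STW, SVW, TWX, UVW

Hence C_0 ≅ Z^9, C_1 ≅ Z^27, C_2 ≅ Z^18.

Boundary ∂_1: C_1 → C_0 is given by ∂[p,q] = [q] − [p].
As a 9×27 matrix over Z this has rank 8, with invariant factors (1,1,1,1,1,1,1,1).

∂_2: C_2 → C_1 maps a triangle to the signed sum of its edges. For instance
  ∂SVW = VW − SW + SV,
  ∂QUV = UV − QV + QU.
This gives a 27×18 integer matrix of rank 18; reducing to Smith normal form yields diagonal entries (1,1,1,1,1,1,1,1,1,1,1,1,1,1,1,1,1,2).

Computing H_k = (kernel of ∂_k) / (image of ∂_{k+1}):

  H_0: rank C_0 − rank ∂_1 = 9 − 8 = 1, and the invariant factors of ∂_1 are all 1, so H_0 ≅ Z.
  H_1: rank ker ∂_1 − rank ∂_2 = (27 − 8) − 18 = 1, and ∂_2 has invariant factor 2 > 1, so H_1 ≅ Z ⊕ Z/2.
  H_2: rank ker ∂_2 − rank ∂_3 = (18 − 18) − 0 = 0, and there is no ∂_3, so H_2 ≅ 0.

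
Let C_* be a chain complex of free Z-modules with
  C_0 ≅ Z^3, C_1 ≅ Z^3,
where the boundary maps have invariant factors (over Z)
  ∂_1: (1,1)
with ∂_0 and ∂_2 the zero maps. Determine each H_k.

H_0: b_0 = 3 − 0 − 2 = 1; torsion from ∂_1 factors > 1: none. So H_0 ≅ Z.
H_1: b_1 = 3 − 2 − 0 = 1; torsion from ∂_2 factors > 1: none. So H_1 ≅ Z.

H_0 ≅ Z,  H_1 ≅ Z.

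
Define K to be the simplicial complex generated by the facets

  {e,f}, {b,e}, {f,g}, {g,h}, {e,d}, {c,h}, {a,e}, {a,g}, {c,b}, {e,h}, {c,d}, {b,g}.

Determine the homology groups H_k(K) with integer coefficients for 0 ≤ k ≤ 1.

H_0 ≅ Z,  H_1 ≅ Z^5.

Order the vertices as a < b < c < d < e < f < g < h. Listing each simplex with vertices in this order, K has dimension 1 with simplices:

  0-simplices (8): a, b, c, d, e, f, g, h
  1-simplices (12): ae, ag, bc, be, bg, cd, ch, de, ef, eh, fg, gh

giving chain groups C_0 ≅ Z^8, C_1 ≅ Z^12.

Boundary ∂_1: C_1 → C_0 is given by ∂[p,q] = [q] − [p].
The resulting 8×12 matrix has rank 7, and its Smith normal form has invariant factors (1,1,1,1,1,1,1).

Computing H_k = (kernel of ∂_k) / (image of ∂_{k+1}):

  H_0: rank C_0 − rank ∂_1 = 8 − 7 = 1, and the invariant factors of ∂_1 are all 1, so H_0 ≅ Z.
  H_1: rank ker ∂_1 − rank ∂_2 = (12 − 7) − 0 = 5, and there is no ∂_2, so H_1 ≅ Z^5.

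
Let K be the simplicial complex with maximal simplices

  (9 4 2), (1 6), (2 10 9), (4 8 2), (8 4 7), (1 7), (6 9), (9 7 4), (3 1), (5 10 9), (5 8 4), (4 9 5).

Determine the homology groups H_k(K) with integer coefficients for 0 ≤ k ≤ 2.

Take the total order 1 < 2 < 3 < 4 < 5 < 6 < 7 < 8 < 9 < 10 on the vertex set. Then K (dimension 2) consists of the simplices:

  0-simplices (10): [1], [2], [3], [4], [5], [6], [7], [8], [9], [10]
  1-simplices (18): [1,3], [1,6], [1,7], [2,4], [2,8], [2,9], [2,10], [4,5], [4,7], [4,8], [4,9], [5,8], [5,9], [5,10], [6,9], [7,8], [7,9], [9,10]
  2-simplices (8): [2,4,8], [2,4,9], [2,9,10], [4,5,8], [4,5,9], [4,7,8], [4,7,9], [5,9,10]

Hence C_0 ≅ Z^10, C_1 ≅ Z^18, C_2 ≅ Z^8.

∂_1: C_1 → C_0 maps an edge to its endpoints' difference, ∂[p,q] = q − p. For instance
  ∂[2,9] = [9] − [2].
The resulting 10×18 matrix has rank 9, and its Smith normal form has invariant factors (1,1,1,1,1,1,1,1,1).

Boundary ∂_2: C_2 → C_1 sends each 2-simplex [p,q,r] to [q,r] − [p,r] + [p,q]. For instance
  ∂[4,5,9] = [5,9] − [4,9] + [4,5],
  ∂[4,7,8] = [7,8] − [4,8] + [4,7].
The resulting 18×8 matrix has rank 8, and its Smith normal form has invariant factors (1,1,1,1,1,1,1,1).

Computing H_k = (kernel of ∂_k) / (image of ∂_{k+1}):

  H_0: rank C_0 − rank ∂_1 = 10 − 9 = 1, and the invariant factors of ∂_1 are all 1, so H_0 = Z.
  H_1: rank ker ∂_1 − rank ∂_2 = (18 − 9) − 8 = 1, and the invariant factors of ∂_2 are all 1, so H_1 = Z.
  H_2: rank ker ∂_2 − rank ∂_3 = (8 − 8) − 0 = 0, and there is no ∂_3, so H_2 = 0.

H_0 ≅ Z,  H_1 ≅ Z,  H_2 = 0.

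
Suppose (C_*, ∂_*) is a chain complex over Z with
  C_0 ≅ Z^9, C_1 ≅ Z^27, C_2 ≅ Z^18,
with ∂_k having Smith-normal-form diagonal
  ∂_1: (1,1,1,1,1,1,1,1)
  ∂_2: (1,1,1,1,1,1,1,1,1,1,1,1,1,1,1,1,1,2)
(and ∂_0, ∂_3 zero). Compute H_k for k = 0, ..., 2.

H_0 ≅ Z,  H_1 ≅ Z × Z/2,  H_2 = 0.

H_0: b_0 = 9 − 0 − 8 = 1; torsion from ∂_1 factors > 1: none. So H_0 ≅ Z.
H_1: b_1 = 27 − 8 − 18 = 1; torsion from ∂_2 factors > 1: [2]. So H_1 ≅ Z × Z/2.
H_2: b_2 = 18 − 18 − 0 = 0; torsion from ∂_3 factors > 1: none. So H_2 ≅ 0.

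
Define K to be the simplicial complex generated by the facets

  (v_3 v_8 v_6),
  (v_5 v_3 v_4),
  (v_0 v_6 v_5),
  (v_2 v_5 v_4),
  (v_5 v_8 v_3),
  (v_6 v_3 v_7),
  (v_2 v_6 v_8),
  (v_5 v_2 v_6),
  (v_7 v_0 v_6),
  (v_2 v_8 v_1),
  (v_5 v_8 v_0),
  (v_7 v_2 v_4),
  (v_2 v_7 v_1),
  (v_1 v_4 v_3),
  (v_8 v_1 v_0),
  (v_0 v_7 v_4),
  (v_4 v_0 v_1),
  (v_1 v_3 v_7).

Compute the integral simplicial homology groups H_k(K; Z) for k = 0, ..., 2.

H_0 ≅ Z,  H_1 ≅ Z ⊕ Z/2Z,  H_2 = 0.

Order the vertices as v_0 < v_1 < v_2 < v_3 < v_4 < v_5 < v_6 < v_7 < v_8. Listing each simplex with vertices in this order, K has dimension 2 with simplices:

  0-simplices (9): [v_0], [v_1], [v_2], [v_3], [v_4], [v_5], [v_6], [v_7], [v_8]
  1-simplices (27): (27 of them)
  2-simplices (18): (18 of them)

giving chain groups C_0 ≅ Z^9, C_1 ≅ Z^27, C_2 ≅ Z^18.

∂_1: C_1 → C_0 maps an edge to its endpoints' difference, ∂[p,q] = q − p. For instance
  ∂[v_4,v_5] = [v_5] − [v_4].
The 9×27 boundary matrix has rank 8 and Smith normal form diag(1,1,1,1,1,1,1,1).

The boundary map ∂_2: C_2 → C_1 acts by ∂[p,q,r] = [q,r] − [p,r] + [p,q]. For instance
  ∂[v_0,v_5,v_6] = [v_5,v_6] − [v_0,v_6] + [v_0,v_5],
  ∂[v_2,v_4,v_7] = [v_4,v_7] − [v_2,v_7] + [v_2,v_4].
The resulting 27×18 matrix has rank 18, and its Smith normal form has invariant factors (1,1,1,1,1,1,1,1,1,1,1,1,1,1,1,1,1,2).

Reading off H_k = ker ∂_k / im ∂_{k+1}:

  H_0: rank C_0 − rank ∂_1 = 9 − 8 = 1, and the invariant factors of ∂_1 are all 1, so H_0 = Z.
  H_1: rank ker ∂_1 − rank ∂_2 = (27 − 8) − 18 = 1, and ∂_2 has invariant factor 2 > 1, so H_1 = Z ⊕ Z/2Z.
  H_2: rank ker ∂_2 − rank ∂_3 = (18 − 18) − 0 = 0, and there is no ∂_3, so H_2 = 0.

(K is a triangulation of the Klein bottle.)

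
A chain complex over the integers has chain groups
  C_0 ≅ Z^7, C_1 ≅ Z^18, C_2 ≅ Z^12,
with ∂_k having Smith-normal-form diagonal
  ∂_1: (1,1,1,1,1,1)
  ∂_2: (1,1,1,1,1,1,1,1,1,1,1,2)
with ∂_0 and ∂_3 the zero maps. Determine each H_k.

H_0 = Z,  H_1 = Z/2Z,  H_2 = 0.

H_0: b_0 = 7 − 0 − 6 = 1; torsion from ∂_1 factors > 1: none. So H_0 = Z.
H_1: b_1 = 18 − 6 − 12 = 0; torsion from ∂_2 factors > 1: [2]. So H_1 = Z/2Z.
H_2: b_2 = 12 − 12 − 0 = 0; torsion from ∂_3 factors > 1: none. So H_2 = 0.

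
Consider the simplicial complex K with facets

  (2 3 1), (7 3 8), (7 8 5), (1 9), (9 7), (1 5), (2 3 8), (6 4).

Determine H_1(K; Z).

Fix the vertex order 1 < 2 < 3 < 4 < 5 < 6 < 7 < 8 < 9 and write every simplex with vertices in increasing order. Then dim K = 2 and the simplices of K are:

  0-simplices (9): [1], [2], [3], [4], [5], [6], [7], [8], [9]
  1-simplices (13): [1,2], [1,3], [1,5], [1,9], [2,3], [2,8], [3,7], [3,8], [4,6], [5,7], [5,8], [7,8], [7,9]
  2-simplices (4): [1,2,3], [2,3,8], [3,7,8], [5,7,8]

so the chain groups are C_0 ≅ Z^9, C_1 ≅ Z^13, C_2 ≅ Z^4.

Boundary ∂_1: C_1 → C_0 is given by ∂[p,q] = [q] − [p].
This gives a 9×13 integer matrix of rank 7; reducing to Smith normal form yields diagonal entries (1,1,1,1,1,1,1).

The boundary map ∂_2: C_2 → C_1 sends each 2-simplex [p,q,r] to [q,r] − [p,r] + [p,q]. For instance
  ∂[1,2,3] = [2,3] − [1,3] + [1,2],
  ∂[3,7,8] = [7,8] − [3,8] + [3,7].
The resulting 13×4 matrix has rank 4, and its Smith normal form has invariant factors (1,1,1,1).

From H_k ≅ ker(∂_k) / im(∂_{k+1}) we obtain:

  H_1: rank ker ∂_1 − rank ∂_2 = (13 − 7) − 4 = 2, and the invariant factors of ∂_2 are all 1, so H_1 = Z^2.

H_1 ≅ Z^2.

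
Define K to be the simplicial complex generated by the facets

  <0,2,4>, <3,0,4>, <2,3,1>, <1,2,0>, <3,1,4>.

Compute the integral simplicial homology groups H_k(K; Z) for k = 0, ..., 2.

H_0 ≅ Z,  H_1 ≅ Z,  H_2 = 0.

Take the total order 0 < 1 < 2 < 3 < 4 on the vertex set. Then K (dimension 2) consists of the simplices:

  0-simplices (5): [0], [1], [2], [3], [4]
  1-simplices (10): [0,1], [0,2], [0,3], [0,4], [1,2], [1,3], [1,4], [2,3], [2,4], [3,4]
  2-simplices (5): [0,1,2], [0,2,4], [0,3,4], [1,2,3], [1,3,4]

Hence C_0 ≅ Z^5, C_1 ≅ Z^10, C_2 ≅ Z^5.

Boundary ∂_1: C_1 → C_0 sends each edge [p,q] (with p < q) to q − p.
This gives a 5×10 integer matrix of rank 4; reducing to Smith normal form yields diagonal entries (1,1,1,1).

∂_2: C_2 → C_1 acts by ∂[p,q,r] = [q,r] − [p,r] + [p,q]. For instance
  ∂[0,1,2] = [1,2] − [0,2] + [0,1],
  ∂[0,3,4] = [3,4] − [0,4] + [0,3].
This gives a 10×5 integer matrix of rank 5; reducing to Smith normal form yields diagonal entries (1,1,1,1,1).

Now H_k = ker ∂_k / im ∂_{k+1}, so:

  H_0: rank C_0 − rank ∂_1 = 5 − 4 = 1, and the invariant factors of ∂_1 are all 1, so H_0 ≅ Z.
  H_1: rank ker ∂_1 − rank ∂_2 = (10 − 4) − 5 = 1, and the invariant factors of ∂_2 are all 1, so H_1 ≅ Z.
  H_2: rank ker ∂_2 − rank ∂_3 = (5 − 5) − 0 = 0, and there is no ∂_3, so H_2 ≅ 0.

(K is a triangulation of the Möbius band.)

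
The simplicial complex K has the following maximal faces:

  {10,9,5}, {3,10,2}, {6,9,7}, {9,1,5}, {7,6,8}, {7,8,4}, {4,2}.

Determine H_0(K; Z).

We work with the vertex ordering 1 < 2 < 3 < 4 < 5 < 6 < 7 < 8 < 9 < 10. The simplices of K, each written with vertices in increasing order, are:

  0-simplices (10): [1], [2], [3], [4], [5], [6], [7], [8], [9], [10]
  1-simplices (16): [1,5], [1,9], [2,3], [2,4], [2,10], [3,10], [4,7], [4,8], [5,9], [5,10], [6,7], [6,8], [6,9], [7,8], [7,9], [9,10]
  2-simplices (6): [1,5,9], [2,3,10], [4,7,8], [5,9,10], [6,7,8], [6,7,9]

so the chain groups are C_0 ≅ Z^10, C_1 ≅ Z^16, C_2 ≅ Z^6.

Boundary ∂_1: C_1 → C_0 sends each edge [p,q] (with p < q) to q − p.
The resulting 10×16 matrix has rank 9, and its Smith normal form has invariant factors (1,1,1,1,1,1,1,1,1).

Boundary ∂_2: C_2 → C_1 sends each 2-simplex [p,q,r] to [q,r] − [p,r] + [p,q]. For instance
  ∂[6,7,8] = [7,8] − [6,8] + [6,7],
  ∂[1,5,9] = [5,9] − [1,9] + [1,5].
This gives a 16×6 integer matrix of rank 6; reducing to Smith normal form yields diagonal entries (1,1,1,1,1,1).

Computing H_k = (kernel of ∂_k) / (image of ∂_{k+1}):

  H_0: rank C_0 − rank ∂_1 = 10 − 9 = 1, and the invariant factors of ∂_1 are all 1, so H_0 ≅ Z.

H_0 = Z.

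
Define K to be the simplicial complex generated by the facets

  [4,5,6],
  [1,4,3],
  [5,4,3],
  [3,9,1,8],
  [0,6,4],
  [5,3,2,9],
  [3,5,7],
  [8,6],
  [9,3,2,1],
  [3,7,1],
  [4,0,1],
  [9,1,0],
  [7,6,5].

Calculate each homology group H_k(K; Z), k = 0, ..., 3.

H_0 ≅ Z,  H_1 ≅ Z,  H_2 = 0,  H_3 = 0.

We work with the vertex ordering 0 < 1 < 2 < 3 < 4 < 5 < 6 < 7 < 8 < 9. The simplices of K, each written with vertices in increasing order, are:

  0-simplices (10): [0], [1], [2], [3], [4], [5], [6], [7], [8], [9]
  1-simplices (26): (26 of them)
  2-simplices (19): (19 of them)
  3-simplices (3): [1,2,3,9], [1,3,8,9], [2,3,5,9]

giving chain groups C_0 ≅ Z^10, C_1 ≅ Z^26, C_2 ≅ Z^19, C_3 ≅ Z^3.

The boundary map ∂_1: C_1 → C_0 maps an edge to its endpoints' difference, ∂[p,q] = q − p. For instance
  ∂[5,7] = [7] − [5].
As a 10×26 matrix over Z this has rank 9, with invariant factors (1,1,1,1,1,1,1,1,1).

Boundary ∂_2: C_2 → C_1 sends each 2-simplex [p,q,r] to [q,r] − [p,r] + [p,q]. For instance
  ∂[0,1,9] = [1,9] − [0,9] + [0,1],
  ∂[1,3,9] = [3,9] − [1,9] + [1,3].
This gives a 26×19 integer matrix of rank 16; reducing to Smith normal form yields diagonal entries (1,1,1,1,1,1,1,1,1,1,1,1,1,1,1,1).

Boundary ∂_3: C_3 → C_2 sends each 3-simplex σ to the alternating sum Σ_i (−1)^i (σ with its i-th vertex removed). For instance
  ∂[1,3,8,9] = [3,8,9] − [1,8,9] + [1,3,9] − [1,3,8],
  ∂[1,2,3,9] = [2,3,9] − [1,3,9] + [1,2,9] − [1,2,3].
As a 19×3 matrix over Z this has rank 3, with invariant factors (1,1,1).

From H_k ≅ ker(∂_k) / im(∂_{k+1}) we obtain:

  H_0: rank C_0 − rank ∂_1 = 10 − 9 = 1, and the invariant factors of ∂_1 are all 1, so H_0 = Z.
  H_1: rank ker ∂_1 − rank ∂_2 = (26 − 9) − 16 = 1, and the invariant factors of ∂_2 are all 1, so H_1 = Z.
  H_2: rank ker ∂_2 − rank ∂_3 = (19 − 16) − 3 = 0, and the invariant factors of ∂_3 are all 1, so H_2 = 0.
  H_3: rank ker ∂_3 − rank ∂_4 = (3 − 3) − 0 = 0, and there is no ∂_4, so H_3 = 0.

As a check, the Euler characteristic is 10 − 26 + 19 − 3 = 0, which agrees with 1 − 1 + 0 − 0 = 0.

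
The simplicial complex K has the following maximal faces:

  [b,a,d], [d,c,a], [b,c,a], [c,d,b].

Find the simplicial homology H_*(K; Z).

Fix the vertex order a < b < c < d and write every simplex with vertices in increasing order. Then dim K = 2 and the simplices of K are:

  0-simplices (4): a, b, c, d
  1-simplices (6): ab, ac, ad, bc, bd, cd
  2-simplices (4): abc, abd, acd, bcd

giving chain groups C_0 ≅ Z^4, C_1 ≅ Z^6, C_2 ≅ Z^4.

The boundary map ∂_1: C_1 → C_0 maps an edge to its endpoints' difference, ∂[p,q] = q − p.
The 4×6 boundary matrix has rank 3 and Smith normal form diag(1,1,1).

∂_2: C_2 → C_1 sends each 2-simplex [p,q,r] to [q,r] − [p,r] + [p,q]. For instance
  ∂acd = cd − ad + ac,
  ∂abd = bd − ad + ab.
The 6×4 boundary matrix has rank 3 and Smith normal form diag(1,1,1).

From H_k ≅ ker(∂_k) / im(∂_{k+1}) we obtain:

  H_0: rank C_0 − rank ∂_1 = 4 − 3 = 1, and the invariant factors of ∂_1 are all 1, so H_0 = Z.
  H_1: rank ker ∂_1 − rank ∂_2 = (6 − 3) − 3 = 0, and the invariant factors of ∂_2 are all 1, so H_1 = 0.
  H_2: rank ker ∂_2 − rank ∂_3 = (4 − 3) − 0 = 1, and there is no ∂_3, so H_2 = Z.

As a check, the Euler characteristic is 4 − 6 + 4 = 2, which agrees with 1 − 0 + 1 = 2.

H_0 = Z,  H_1 = 0,  H_2 = Z.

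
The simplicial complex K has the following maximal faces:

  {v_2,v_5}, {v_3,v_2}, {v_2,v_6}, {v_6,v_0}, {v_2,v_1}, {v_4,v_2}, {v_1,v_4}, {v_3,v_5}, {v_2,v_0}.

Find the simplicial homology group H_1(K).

K has 7 vertices, 9 edges.
rank ∂_1 = 6, rank ∂_2 = 0 ⇒ b_1 = 9 − 6 − 0 = 3. So H_1 ≅ Z^3.

H_1 ≅ Z^3.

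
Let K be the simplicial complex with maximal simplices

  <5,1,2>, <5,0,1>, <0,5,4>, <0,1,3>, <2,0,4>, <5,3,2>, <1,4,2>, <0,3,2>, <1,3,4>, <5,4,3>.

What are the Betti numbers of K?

Fix the vertex order 0 < 1 < 2 < 3 < 4 < 5 and write every simplex with vertices in increasing order. Then dim K = 2 and the simplices of K are:

  0-simplices (6): [0], [1], [2], [3], [4], [5]
  1-simplices (15): [0,1], [0,2], [0,3], [0,4], [0,5], [1,2], [1,3], [1,4], [1,5], [2,3], [2,4], [2,5], [3,4], [3,5], [4,5]
  2-simplices (10): [0,1,3], [0,1,5], [0,2,3], [0,2,4], [0,4,5], [1,2,4], [1,2,5], [1,3,4], [2,3,5], [3,4,5]

giving chain groups C_0 ≅ Z^6, C_1 ≅ Z^15, C_2 ≅ Z^10.

Boundary ∂_1: C_1 → C_0 maps an edge to its endpoints' difference, ∂[p,q] = q − p.
This gives a 6×15 integer matrix of rank 5; reducing to Smith normal form yields diagonal entries (1,1,1,1,1).

Boundary ∂_2: C_2 → C_1 maps a triangle to the signed sum of its edges. For instance
  ∂[0,2,3] = [2,3] − [0,3] + [0,2],
  ∂[1,2,5] = [2,5] − [1,5] + [1,2].
The resulting 15×10 matrix has rank 10, and its Smith normal form has invariant factors (1,1,1,1,1,1,1,1,1,2).

Now H_k = ker ∂_k / im ∂_{k+1}, so:

  H_0: rank C_0 − rank ∂_1 = 6 − 5 = 1, and the invariant factors of ∂_1 are all 1, so H_0 = Z.
  H_1: rank ker ∂_1 − rank ∂_2 = (15 − 5) − 10 = 0, and ∂_2 has invariant factor 2 > 1, so H_1 = Z/2.
  H_2: rank ker ∂_2 − rank ∂_3 = (10 − 10) − 0 = 0, and there is no ∂_3, so H_2 = 0.

As a check, the Euler characteristic is 6 − 15 + 10 = 1, which agrees with 1 − 0 + 0 = 1.

Hence the Betti numbers are b_0 = 1, b_1 = 0, b_2 = 0.

b_0 = 1, b_1 = 0, b_2 = 0.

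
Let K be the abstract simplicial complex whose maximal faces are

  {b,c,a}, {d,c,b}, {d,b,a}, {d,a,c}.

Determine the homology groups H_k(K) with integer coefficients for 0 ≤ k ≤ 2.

H_0 ≅ Z,  H_1 = 0,  H_2 ≅ Z.

We work with the vertex ordering a < b < c < d. The simplices of K, each written with vertices in increasing order, are:

  0-simplices (4): a, b, c, d
  1-simplices (6): ab, ac, ad, bc, bd, cd
  2-simplices (4): abc, abd, acd, bcd

Hence C_0 ≅ Z^4, C_1 ≅ Z^6, C_2 ≅ Z^4.

The boundary map ∂_1: C_1 → C_0 sends each edge [p,q] (with p < q) to q − p.
As a 4×6 matrix over Z this has rank 3, with invariant factors (1,1,1).

The boundary map ∂_2: C_2 → C_1 acts by ∂[p,q,r] = [q,r] − [p,r] + [p,q]. For instance
  ∂acd = cd − ad + ac,
  ∂abc = bc − ac + ab.
The resulting 6×4 matrix has rank 3, and its Smith normal form has invariant factors (1,1,1).

From H_k ≅ ker(∂_k) / im(∂_{k+1}) we obtain:

  H_0: rank C_0 − rank ∂_1 = 4 − 3 = 1, and the invariant factors of ∂_1 are all 1, so H_0 = Z.
  H_1: rank ker ∂_1 − rank ∂_2 = (6 − 3) − 3 = 0, and the invariant factors of ∂_2 are all 1, so H_1 = 0.
  H_2: rank ker ∂_2 − rank ∂_3 = (4 − 3) − 0 = 1, and there is no ∂_3, so H_2 = Z.

As a check, the Euler characteristic is 4 − 6 + 4 = 2, which agrees with 1 − 0 + 1 = 2.
(K is a triangulation of the 2-sphere S^2.)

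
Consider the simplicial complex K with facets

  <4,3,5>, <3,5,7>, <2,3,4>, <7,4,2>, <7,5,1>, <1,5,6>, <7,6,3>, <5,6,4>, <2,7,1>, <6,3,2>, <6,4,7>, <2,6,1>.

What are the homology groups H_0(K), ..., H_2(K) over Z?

H_0 ≅ Z,  H_1 ≅ Z/2,  H_2 = 0.

Take the total order 1 < 2 < 3 < 4 < 5 < 6 < 7 on the vertex set. Then K (dimension 2) consists of the simplices:

  0-simplices (7): [1], [2], [3], [4], [5], [6], [7]
  1-simplices (18): [1,2], [1,5], [1,6], [1,7], [2,3], [2,4], [2,6], [2,7], [3,4], [3,5], [3,6], [3,7], [4,5], [4,6], [4,7], [5,6], [5,7], [6,7]
  2-simplices (12): [1,2,6], [1,2,7], [1,5,6], [1,5,7], [2,3,4], [2,3,6], [2,4,7], [3,4,5], [3,5,7], [3,6,7], [4,5,6], [4,6,7]

Hence C_0 ≅ Z^7, C_1 ≅ Z^18, C_2 ≅ Z^12.

The boundary map ∂_1: C_1 → C_0 sends each edge [p,q] (with p < q) to q − p. For instance
  ∂[1,2] = [2] − [1].
This gives a 7×18 integer matrix of rank 6; reducing to Smith normal form yields diagonal entries (1,1,1,1,1,1).

The boundary map ∂_2: C_2 → C_1 sends each 2-simplex [p,q,r] to [q,r] − [p,r] + [p,q]. For instance
  ∂[4,6,7] = [6,7] − [4,7] + [4,6],
  ∂[2,4,7] = [4,7] − [2,7] + [2,4].
This gives a 18×12 integer matrix of rank 12; reducing to Smith normal form yields diagonal entries (1,1,1,1,1,1,1,1,1,1,1,2).

Computing H_k = (kernel of ∂_k) / (image of ∂_{k+1}):

  H_0: rank C_0 − rank ∂_1 = 7 − 6 = 1, and the invariant factors of ∂_1 are all 1, so H_0 ≅ Z.
  H_1: rank ker ∂_1 − rank ∂_2 = (18 − 6) − 12 = 0, and ∂_2 has invariant factor 2 > 1, so H_1 ≅ Z/2.
  H_2: rank ker ∂_2 − rank ∂_3 = (12 − 12) − 0 = 0, and there is no ∂_3, so H_2 ≅ 0.

As a check, the Euler characteristic is 7 − 18 + 12 = 1, which agrees with 1 − 0 + 0 = 1.
(K is a triangulation of the real projective plane RP^2.)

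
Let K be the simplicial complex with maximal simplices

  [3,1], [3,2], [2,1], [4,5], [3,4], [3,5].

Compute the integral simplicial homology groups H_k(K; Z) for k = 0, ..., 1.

Fix the vertex order 1 < 2 < 3 < 4 < 5 and write every simplex with vertices in increasing order. Then dim K = 1 and the simplices of K are:

  0-simplices (5): [1], [2], [3], [4], [5]
  1-simplices (6): [1,2], [1,3], [2,3], [3,4], [3,5], [4,5]

giving chain groups C_0 ≅ Z^5, C_1 ≅ Z^6.

The boundary map ∂_1: C_1 → C_0 maps an edge to its endpoints' difference, ∂[p,q] = q − p.
As a 5×6 matrix over Z this has rank 4, with invariant factors (1,1,1,1).

From H_k ≅ ker(∂_k) / im(∂_{k+1}) we obtain:

  H_0: rank C_0 − rank ∂_1 = 5 − 4 = 1, and the invariant factors of ∂_1 are all 1, so H_0 = Z.
  H_1: rank ker ∂_1 − rank ∂_2 = (6 − 4) − 0 = 2, and there is no ∂_2, so H_1 = Z^2.

H_0 = Z,  H_1 = Z^2.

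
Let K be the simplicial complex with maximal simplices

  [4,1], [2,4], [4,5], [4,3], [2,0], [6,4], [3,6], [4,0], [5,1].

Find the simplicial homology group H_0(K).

H_0 = Z.

Fix the vertex order 0 < 1 < 2 < 3 < 4 < 5 < 6 and write every simplex with vertices in increasing order. Then dim K = 1 and the simplices of K are:

  0-simplices (7): [0], [1], [2], [3], [4], [5], [6]
  1-simplices (9): [0,2], [0,4], [1,4], [1,5], [2,4], [3,4], [3,6], [4,5], [4,6]

Hence C_0 ≅ Z^7, C_1 ≅ Z^9.

∂_1: C_1 → C_0 maps an edge to its endpoints' difference, ∂[p,q] = q − p. For instance
  ∂[3,4] = [4] − [3].
As a 7×9 matrix over Z this has rank 6, with invariant factors (1,1,1,1,1,1).

Reading off H_k = ker ∂_k / im ∂_{k+1}:

  H_0: rank C_0 − rank ∂_1 = 7 − 6 = 1, and the invariant factors of ∂_1 are all 1, so H_0 ≅ Z.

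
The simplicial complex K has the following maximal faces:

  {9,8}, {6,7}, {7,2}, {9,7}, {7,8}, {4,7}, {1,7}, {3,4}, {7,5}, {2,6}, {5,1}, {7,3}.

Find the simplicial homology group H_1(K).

We work with the vertex ordering 1 < 2 < 3 < 4 < 5 < 6 < 7 < 8 < 9. The simplices of K, each written with vertices in increasing order, are:

  0-simplices (9): [1], [2], [3], [4], [5], [6], [7], [8], [9]
  1-simplices (12): [1,5], [1,7], [2,6], [2,7], [3,4], [3,7], [4,7], [5,7], [6,7], [7,8], [7,9], [8,9]

giving chain groups C_0 ≅ Z^9, C_1 ≅ Z^12.

Boundary ∂_1: C_1 → C_0 sends each edge [p,q] (with p < q) to q − p.
This gives a 9×12 integer matrix of rank 8; reducing to Smith normal form yields diagonal entries (1,1,1,1,1,1,1,1).

Now H_k = ker ∂_k / im ∂_{k+1}, so:

  H_1: rank ker ∂_1 − rank ∂_2 = (12 − 8) − 0 = 4, and there is no ∂_2, so H_1 = Z^4.

H_1 ≅ Z^4.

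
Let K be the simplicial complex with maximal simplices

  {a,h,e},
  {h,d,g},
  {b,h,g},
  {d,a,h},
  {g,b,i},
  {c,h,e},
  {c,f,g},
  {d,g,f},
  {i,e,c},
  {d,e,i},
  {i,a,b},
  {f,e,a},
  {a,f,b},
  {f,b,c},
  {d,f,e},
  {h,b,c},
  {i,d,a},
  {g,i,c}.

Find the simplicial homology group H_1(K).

Fix the vertex order a < b < c < d < e < f < g < h < i and write every simplex with vertices in increasing order. Then dim K = 2 and the simplices of K are:

  0-simplices (9): a, b, c, d, e, f, g, h, i
  1-simplices (27): ab, ad, ae, af, ah, ai, bc, bf, bg, bh, bi, ce, cf, cg, ch, ci, de, df, dg, dh, di, ef, eh, ei, fg, gh, gi
  2-simplices (18): abf, abi, adh, adi, aef, aeh, bcf, bch, bgh, bgi, ceh, cei, cfg, cgi, def, dei, dfg, dgh

Hence C_0 ≅ Z^9, C_1 ≅ Z^27, C_2 ≅ Z^18.

Boundary ∂_1: C_1 → C_0 maps an edge to its endpoints' difference, ∂[p,q] = q − p. For instance
  ∂ad = d − a.
The resulting 9×27 matrix has rank 8, and its Smith normal form has invariant factors (1,1,1,1,1,1,1,1).

The boundary map ∂_2: C_2 → C_1 sends each 2-simplex [p,q,r] to [q,r] − [p,r] + [p,q]. For instance
  ∂dfg = fg − dg + df,
  ∂ceh = eh − ch + ce.
As a 27×18 matrix over Z this has rank 18, with invariant factors (1,1,1,1,1,1,1,1,1,1,1,1,1,1,1,1,1,2).

Now H_k = ker ∂_k / im ∂_{k+1}, so:

  H_1: rank ker ∂_1 − rank ∂_2 = (27 − 8) − 18 = 1, and ∂_2 has invariant factor 2 > 1, so H_1 ≅ Z ⊕ Z/2.

H_1 = Z ⊕ Z/2.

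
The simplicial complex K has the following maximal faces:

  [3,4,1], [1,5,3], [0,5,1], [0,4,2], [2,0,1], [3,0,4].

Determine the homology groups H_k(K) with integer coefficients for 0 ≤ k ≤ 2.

Take the total order 0 < 1 < 2 < 3 < 4 < 5 on the vertex set. Then K (dimension 2) consists of the simplices:

  0-simplices (6): [0], [1], [2], [3], [4], [5]
  1-simplices (12): [0,1], [0,2], [0,3], [0,4], [0,5], [1,2], [1,3], [1,4], [1,5], [2,4], [3,4], [3,5]
  2-simplices (6): [0,1,2], [0,1,5], [0,2,4], [0,3,4], [1,3,4], [1,3,5]

giving chain groups C_0 ≅ Z^6, C_1 ≅ Z^12, C_2 ≅ Z^6.

The boundary map ∂_1: C_1 → C_0 is given by ∂[p,q] = [q] − [p]. For instance
  ∂[2,4] = [4] − [2].
As a 6×12 matrix over Z this has rank 5, with invariant factors (1,1,1,1,1).

The boundary map ∂_2: C_2 → C_1 sends each 2-simplex [p,q,r] to [q,r] − [p,r] + [p,q]. For instance
  ∂[1,3,5] = [3,5] − [1,5] + [1,3],
  ∂[0,2,4] = [2,4] − [0,4] + [0,2].
The 12×6 boundary matrix has rank 6 and Smith normal form diag(1,1,1,1,1,1).

Now H_k = ker ∂_k / im ∂_{k+1}, so:

  H_0: rank C_0 − rank ∂_1 = 6 − 5 = 1, and the invariant factors of ∂_1 are all 1, so H_0 = Z.
  H_1: rank ker ∂_1 − rank ∂_2 = (12 − 5) − 6 = 1, and the invariant factors of ∂_2 are all 1, so H_1 = Z.
  H_2: rank ker ∂_2 − rank ∂_3 = (6 − 6) − 0 = 0, and there is no ∂_3, so H_2 = 0.

As a check, the Euler characteristic is 6 − 12 + 6 = 0, which agrees with 1 − 1 + 0 = 0.

H_0 = Z,  H_1 = Z,  H_2 = 0.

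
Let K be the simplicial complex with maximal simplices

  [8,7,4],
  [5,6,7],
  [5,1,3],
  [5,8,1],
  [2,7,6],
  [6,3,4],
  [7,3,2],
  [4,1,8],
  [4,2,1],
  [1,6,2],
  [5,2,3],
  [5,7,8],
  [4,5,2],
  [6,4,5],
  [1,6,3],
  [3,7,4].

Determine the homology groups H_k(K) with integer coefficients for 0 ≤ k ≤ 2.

H_0 = Z,  H_1 = Z^2,  H_2 = Z.

Fix the vertex order 1 < 2 < 3 < 4 < 5 < 6 < 7 < 8 and write every simplex with vertices in increasing order. Then dim K = 2 and the simplices of K are:

  0-simplices (8): [1], [2], [3], [4], [5], [6], [7], [8]
  1-simplices (24): (24 of them)
  2-simplices (16): [1,2,4], [1,2,6], [1,3,5], [1,3,6], [1,4,8], [1,5,8], [2,3,5], [2,3,7], [2,4,5], [2,6,7], [3,4,6], [3,4,7], [4,5,6], [4,7,8], [5,6,7], [5,7,8]

Hence C_0 ≅ Z^8, C_1 ≅ Z^24, C_2 ≅ Z^16.

Boundary ∂_1: C_1 → C_0 maps an edge to its endpoints' difference, ∂[p,q] = q − p.
The resulting 8×24 matrix has rank 7, and its Smith normal form has invariant factors (1,1,1,1,1,1,1).

The boundary map ∂_2: C_2 → C_1 sends each 2-simplex [p,q,r] to [q,r] − [p,r] + [p,q]. For instance
  ∂[5,7,8] = [7,8] − [5,8] + [5,7],
  ∂[3,4,6] = [4,6] − [3,6] + [3,4].
The resulting 24×16 matrix has rank 15, and its Smith normal form has invariant factors (1,1,1,1,1,1,1,1,1,1,1,1,1,1,1).

Now H_k = ker ∂_k / im ∂_{k+1}, so:

  H_0: rank C_0 − rank ∂_1 = 8 − 7 = 1, and the invariant factors of ∂_1 are all 1, so H_0 = Z.
  H_1: rank ker ∂_1 − rank ∂_2 = (24 − 7) − 15 = 2, and the invariant factors of ∂_2 are all 1, so H_1 = Z^2.
  H_2: rank ker ∂_2 − rank ∂_3 = (16 − 15) − 0 = 1, and there is no ∂_3, so H_2 = Z.

As a check, the Euler characteristic is 8 − 24 + 16 = 0, which agrees with 1 − 2 + 1 = 0.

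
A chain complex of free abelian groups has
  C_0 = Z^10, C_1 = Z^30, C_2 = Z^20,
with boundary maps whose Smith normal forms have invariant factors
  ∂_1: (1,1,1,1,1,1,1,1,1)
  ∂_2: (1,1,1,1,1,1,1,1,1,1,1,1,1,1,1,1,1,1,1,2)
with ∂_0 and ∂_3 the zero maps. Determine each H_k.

H_0: b_0 = 10 − 0 − 9 = 1; torsion from ∂_1 factors > 1: none. So H_0 = Z.
H_1: b_1 = 30 − 9 − 20 = 1; torsion from ∂_2 factors > 1: [2]. So H_1 = Z ⊕ Z/2Z.
H_2: b_2 = 20 − 20 − 0 = 0; torsion from ∂_3 factors > 1: none. So H_2 = 0.

H_0 = Z,  H_1 = Z ⊕ Z/2Z,  H_2 = 0.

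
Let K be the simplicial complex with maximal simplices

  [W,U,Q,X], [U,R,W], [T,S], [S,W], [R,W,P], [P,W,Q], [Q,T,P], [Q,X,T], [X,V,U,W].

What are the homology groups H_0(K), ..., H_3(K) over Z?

H_0 = Z,  H_1 = Z,  H_2 = 0,  H_3 = 0.

K has 9 vertices, 19 edges, 12 triangles, 2 3-simplices.
rank ∂_0 = 0, rank ∂_1 = 8 ⇒ b_0 = 9 − 0 − 8 = 1; all invariant factors of ∂_1 are 1 so no torsion. So H_0 ≅ Z.
rank ∂_1 = 8, rank ∂_2 = 10 ⇒ b_1 = 19 − 8 − 10 = 1; all invariant factors of ∂_2 are 1 so no torsion. So H_1 ≅ Z.
rank ∂_2 = 10, rank ∂_3 = 2 ⇒ b_2 = 12 − 10 − 2 = 0; all invariant factors of ∂_3 are 1 so no torsion. So H_2 ≅ 0.
rank ∂_3 = 2, rank ∂_4 = 0 ⇒ b_3 = 2 − 2 − 0 = 0. So H_3 ≅ 0.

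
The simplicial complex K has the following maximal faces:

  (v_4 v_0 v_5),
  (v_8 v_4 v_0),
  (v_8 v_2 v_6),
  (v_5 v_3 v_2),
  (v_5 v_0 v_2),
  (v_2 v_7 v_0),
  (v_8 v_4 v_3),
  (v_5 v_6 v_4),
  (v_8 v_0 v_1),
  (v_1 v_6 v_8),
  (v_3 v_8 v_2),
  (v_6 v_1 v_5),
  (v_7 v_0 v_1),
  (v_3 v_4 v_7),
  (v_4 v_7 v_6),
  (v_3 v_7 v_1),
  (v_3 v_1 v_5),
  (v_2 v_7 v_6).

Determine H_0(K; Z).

K has 9 vertices, 27 edges, 18 triangles.
rank ∂_0 = 0, rank ∂_1 = 8 ⇒ b_0 = 9 − 0 − 8 = 1; all invariant factors of ∂_1 are 1 so no torsion. So H_0 ≅ Z.

H_0 ≅ Z.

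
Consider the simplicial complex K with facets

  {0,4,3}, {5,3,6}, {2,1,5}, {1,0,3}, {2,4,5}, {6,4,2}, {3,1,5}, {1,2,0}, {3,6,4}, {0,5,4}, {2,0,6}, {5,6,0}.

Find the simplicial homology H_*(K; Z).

We work with the vertex ordering 0 < 1 < 2 < 3 < 4 < 5 < 6. The simplices of K, each written with vertices in increasing order, are:

  0-simplices (7): [0], [1], [2], [3], [4], [5], [6]
  1-simplices (18): [0,1], [0,2], [0,3], [0,4], [0,5], [0,6], [1,2], [1,3], [1,5], [2,4], [2,5], [2,6], [3,4], [3,5], [3,6], [4,5], [4,6], [5,6]
  2-simplices (12): [0,1,2], [0,1,3], [0,2,6], [0,3,4], [0,4,5], [0,5,6], [1,2,5], [1,3,5], [2,4,5], [2,4,6], [3,4,6], [3,5,6]

Hence C_0 ≅ Z^7, C_1 ≅ Z^18, C_2 ≅ Z^12.

The boundary map ∂_1: C_1 → C_0 sends each edge [p,q] (with p < q) to q − p. For instance
  ∂[1,2] = [2] − [1].
This gives a 7×18 integer matrix of rank 6; reducing to Smith normal form yields diagonal entries (1,1,1,1,1,1).

The boundary map ∂_2: C_2 → C_1 acts by ∂[p,q,r] = [q,r] − [p,r] + [p,q]. For instance
  ∂[1,3,5] = [3,5] − [1,5] + [1,3],
  ∂[0,5,6] = [5,6] − [0,6] + [0,5].
The 18×12 boundary matrix has rank 12 and Smith normal form diag(1,1,1,1,1,1,1,1,1,1,1,2).

Now H_k = ker ∂_k / im ∂_{k+1}, so:

  H_0: rank C_0 − rank ∂_1 = 7 − 6 = 1, and the invariant factors of ∂_1 are all 1, so H_0 ≅ Z.
  H_1: rank ker ∂_1 − rank ∂_2 = (18 − 6) − 12 = 0, and ∂_2 has invariant factor 2 > 1, so H_1 ≅ Z/2Z.
  H_2: rank ker ∂_2 − rank ∂_3 = (12 − 12) − 0 = 0, and there is no ∂_3, so H_2 ≅ 0.

H_0 ≅ Z,  H_1 ≅ Z/2Z,  H_2 = 0.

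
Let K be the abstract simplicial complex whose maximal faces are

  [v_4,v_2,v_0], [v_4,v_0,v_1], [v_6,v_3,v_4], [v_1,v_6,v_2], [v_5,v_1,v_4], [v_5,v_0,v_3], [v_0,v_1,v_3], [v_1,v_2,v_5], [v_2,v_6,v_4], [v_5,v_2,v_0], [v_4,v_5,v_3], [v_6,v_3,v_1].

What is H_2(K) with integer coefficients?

Take the total order v_0 < v_1 < v_2 < v_3 < v_4 < v_5 < v_6 on the vertex set. Then K (dimension 2) consists of the simplices:

  0-simplices (7): [v_0], [v_1], [v_2], [v_3], [v_4], [v_5], [v_6]
  1-simplices (18): (18 of them)
  2-simplices (12): (12 of them)

Hence C_0 ≅ Z^7, C_1 ≅ Z^18, C_2 ≅ Z^12.

Boundary ∂_1: C_1 → C_0 sends each edge [p,q] (with p < q) to q − p.
The 7×18 boundary matrix has rank 6 and Smith normal form diag(1,1,1,1,1,1).

The boundary map ∂_2: C_2 → C_1 acts by ∂[p,q,r] = [q,r] − [p,r] + [p,q]. For instance
  ∂[v_0,v_2,v_4] = [v_2,v_4] − [v_0,v_4] + [v_0,v_2],
  ∂[v_1,v_3,v_6] = [v_3,v_6] − [v_1,v_6] + [v_1,v_3].
This gives a 18×12 integer matrix of rank 12; reducing to Smith normal form yields diagonal entries (1,1,1,1,1,1,1,1,1,1,1,2).

From H_k ≅ ker(∂_k) / im(∂_{k+1}) we obtain:

  H_2: rank ker ∂_2 − rank ∂_3 = (12 − 12) − 0 = 0, and there is no ∂_3, so H_2 = 0.

(K is a triangulation of the real projective plane RP^2.)

H_2 ≅ 0.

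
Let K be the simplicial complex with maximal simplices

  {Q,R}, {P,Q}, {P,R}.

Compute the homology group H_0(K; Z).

Order the vertices as P < Q < R. Listing each simplex with vertices in this order, K has dimension 1 with simplices:

  0-simplices (3): P, Q, R
  1-simplices (3): PQ, PR, QR

so the chain groups are C_0 ≅ Z^3, C_1 ≅ Z^3.

∂_1: C_1 → C_0 is given by ∂[p,q] = [q] − [p]. For instance
  ∂QR = R − Q.
As a 3×3 matrix over Z this has rank 2, with invariant factors (1,1).

From H_k ≅ ker(∂_k) / im(∂_{k+1}) we obtain:

  H_0: rank C_0 − rank ∂_1 = 3 − 2 = 1, and the invariant factors of ∂_1 are all 1, so H_0 ≅ Z.

H_0 ≅ Z.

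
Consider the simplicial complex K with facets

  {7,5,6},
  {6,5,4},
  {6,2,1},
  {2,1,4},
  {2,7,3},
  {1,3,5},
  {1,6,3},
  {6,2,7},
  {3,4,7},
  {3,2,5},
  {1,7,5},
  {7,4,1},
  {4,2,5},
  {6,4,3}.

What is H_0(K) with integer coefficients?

H_0 = Z.

We work with the vertex ordering 1 < 2 < 3 < 4 < 5 < 6 < 7. The simplices of K, each written with vertices in increasing order, are:

  0-simplices (7): [1], [2], [3], [4], [5], [6], [7]
  1-simplices (21): [1,2], [1,3], [1,4], [1,5], [1,6], [1,7], [2,3], [2,4], [2,5], [2,6], [2,7], [3,4], [3,5], [3,6], [3,7], [4,5], [4,6], [4,7], [5,6], [5,7], [6,7]
  2-simplices (14): [1,2,4], [1,2,6], [1,3,5], [1,3,6], [1,4,7], [1,5,7], [2,3,5], [2,3,7], [2,4,5], [2,6,7], [3,4,6], [3,4,7], [4,5,6], [5,6,7]

giving chain groups C_0 ≅ Z^7, C_1 ≅ Z^21, C_2 ≅ Z^14.

∂_1: C_1 → C_0 sends each edge [p,q] (with p < q) to q − p. For instance
  ∂[6,7] = [7] − [6].
The 7×21 boundary matrix has rank 6 and Smith normal form diag(1,1,1,1,1,1).

∂_2: C_2 → C_1 maps a triangle to the signed sum of its edges. For instance
  ∂[3,4,7] = [4,7] − [3,7] + [3,4],
  ∂[2,4,5] = [4,5] − [2,5] + [2,4].
The resulting 21×14 matrix has rank 13, and its Smith normal form has invariant factors (1,1,1,1,1,1,1,1,1,1,1,1,1).

Now H_k = ker ∂_k / im ∂_{k+1}, so:

  H_0: rank C_0 − rank ∂_1 = 7 − 6 = 1, and the invariant factors of ∂_1 are all 1, so H_0 = Z.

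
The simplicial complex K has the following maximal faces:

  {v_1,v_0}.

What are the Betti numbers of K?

Order the vertices as v_0 < v_1. Listing each simplex with vertices in this order, K has dimension 1 with simplices:

  0-simplices (2): [v_0], [v_1]
  1-simplices (1): [v_0,v_1]

giving chain groups C_0 ≅ Z^2, C_1 ≅ Z^1.

The boundary map ∂_1: C_1 → C_0 maps an edge to its endpoints' difference, ∂[p,q] = q − p. For instance
  ∂[v_0,v_1] = [v_1] − [v_0].
The resulting 2×1 matrix has rank 1, and its Smith normal form has invariant factors (1).

Computing H_k = (kernel of ∂_k) / (image of ∂_{k+1}):

  H_0: rank C_0 − rank ∂_1 = 2 − 1 = 1, and the invariant factors of ∂_1 are all 1, so H_0 = Z.
  H_1: rank ker ∂_1 − rank ∂_2 = (1 − 1) − 0 = 0, and there is no ∂_2, so H_1 = 0.

Hence the Betti numbers are b_0 = 1, b_1 = 0.

b_0 = 1, b_1 = 0.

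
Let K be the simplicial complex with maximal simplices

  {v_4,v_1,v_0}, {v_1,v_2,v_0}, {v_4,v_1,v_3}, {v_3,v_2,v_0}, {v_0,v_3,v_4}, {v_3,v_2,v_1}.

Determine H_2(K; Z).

K has 5 vertices, 9 edges, 6 triangles.
rank ∂_2 = 5, rank ∂_3 = 0 ⇒ b_2 = 6 − 5 − 0 = 1. So H_2 = Z.

H_2 ≅ Z.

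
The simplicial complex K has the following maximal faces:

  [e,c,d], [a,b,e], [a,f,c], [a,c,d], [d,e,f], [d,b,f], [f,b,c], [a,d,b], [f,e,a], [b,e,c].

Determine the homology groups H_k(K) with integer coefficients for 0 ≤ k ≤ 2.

We work with the vertex ordering a < b < c < d < e < f. The simplices of K, each written with vertices in increasing order, are:

  0-simplices (6): a, b, c, d, e, f
  1-simplices (15): ab, ac, ad, ae, af, bc, bd, be, bf, cd, ce, cf, de, df, ef
  2-simplices (10): abd, abe, acd, acf, aef, bce, bcf, bdf, cde, def

giving chain groups C_0 ≅ Z^6, C_1 ≅ Z^15, C_2 ≅ Z^10.

Boundary ∂_1: C_1 → C_0 is given by ∂[p,q] = [q] − [p].
As a 6×15 matrix over Z this has rank 5, with invariant factors (1,1,1,1,1).

The boundary map ∂_2: C_2 → C_1 acts by ∂[p,q,r] = [q,r] − [p,r] + [p,q]. For instance
  ∂abe = be − ae + ab,
  ∂cde = de − ce + cd.
The 15×10 boundary matrix has rank 10 and Smith normal form diag(1,1,1,1,1,1,1,1,1,2).

Reading off H_k = ker ∂_k / im ∂_{k+1}:

  H_0: rank C_0 − rank ∂_1 = 6 − 5 = 1, and the invariant factors of ∂_1 are all 1, so H_0 ≅ Z.
  H_1: rank ker ∂_1 − rank ∂_2 = (15 − 5) − 10 = 0, and ∂_2 has invariant factor 2 > 1, so H_1 ≅ Z/2.
  H_2: rank ker ∂_2 − rank ∂_3 = (10 − 10) − 0 = 0, and there is no ∂_3, so H_2 ≅ 0.

(K is a triangulation of the real projective plane RP^2.)

H_0 ≅ Z,  H_1 ≅ Z/2,  H_2 = 0.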